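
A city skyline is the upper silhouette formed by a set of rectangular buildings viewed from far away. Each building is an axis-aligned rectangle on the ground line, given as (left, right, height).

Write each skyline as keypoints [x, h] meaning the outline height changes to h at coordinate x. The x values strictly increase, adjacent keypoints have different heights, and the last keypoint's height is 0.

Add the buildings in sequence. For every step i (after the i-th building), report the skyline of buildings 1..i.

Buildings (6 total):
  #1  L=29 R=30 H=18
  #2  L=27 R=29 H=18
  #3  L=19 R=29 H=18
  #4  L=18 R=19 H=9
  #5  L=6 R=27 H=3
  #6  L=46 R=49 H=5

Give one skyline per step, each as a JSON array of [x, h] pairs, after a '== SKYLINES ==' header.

== SKYLINES ==
[[29,18],[30,0]]
[[27,18],[30,0]]
[[19,18],[30,0]]
[[18,9],[19,18],[30,0]]
[[6,3],[18,9],[19,18],[30,0]]
[[6,3],[18,9],[19,18],[30,0],[46,5],[49,0]]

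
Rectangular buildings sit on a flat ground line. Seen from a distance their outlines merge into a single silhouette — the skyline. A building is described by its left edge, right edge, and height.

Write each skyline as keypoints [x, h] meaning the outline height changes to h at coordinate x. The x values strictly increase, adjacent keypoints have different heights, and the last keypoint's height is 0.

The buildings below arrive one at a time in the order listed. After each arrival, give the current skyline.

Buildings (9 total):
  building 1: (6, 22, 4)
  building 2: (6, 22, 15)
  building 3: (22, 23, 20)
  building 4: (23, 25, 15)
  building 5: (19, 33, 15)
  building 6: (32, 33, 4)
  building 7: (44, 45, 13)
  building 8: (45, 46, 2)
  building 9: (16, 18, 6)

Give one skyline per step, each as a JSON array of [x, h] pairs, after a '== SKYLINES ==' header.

== SKYLINES ==
[[6,4],[22,0]]
[[6,15],[22,0]]
[[6,15],[22,20],[23,0]]
[[6,15],[22,20],[23,15],[25,0]]
[[6,15],[22,20],[23,15],[33,0]]
[[6,15],[22,20],[23,15],[33,0]]
[[6,15],[22,20],[23,15],[33,0],[44,13],[45,0]]
[[6,15],[22,20],[23,15],[33,0],[44,13],[45,2],[46,0]]
[[6,15],[22,20],[23,15],[33,0],[44,13],[45,2],[46,0]]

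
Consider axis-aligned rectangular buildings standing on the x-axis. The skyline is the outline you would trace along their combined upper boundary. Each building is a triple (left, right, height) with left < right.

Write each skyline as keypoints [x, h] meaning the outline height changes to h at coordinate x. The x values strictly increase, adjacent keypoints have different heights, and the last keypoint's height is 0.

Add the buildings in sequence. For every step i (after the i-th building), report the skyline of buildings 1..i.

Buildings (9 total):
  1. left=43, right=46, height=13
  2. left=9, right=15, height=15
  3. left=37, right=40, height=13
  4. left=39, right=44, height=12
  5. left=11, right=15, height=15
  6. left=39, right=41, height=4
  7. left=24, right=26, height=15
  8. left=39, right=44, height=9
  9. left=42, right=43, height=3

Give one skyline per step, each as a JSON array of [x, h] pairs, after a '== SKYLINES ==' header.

== SKYLINES ==
[[43,13],[46,0]]
[[9,15],[15,0],[43,13],[46,0]]
[[9,15],[15,0],[37,13],[40,0],[43,13],[46,0]]
[[9,15],[15,0],[37,13],[40,12],[43,13],[46,0]]
[[9,15],[15,0],[37,13],[40,12],[43,13],[46,0]]
[[9,15],[15,0],[37,13],[40,12],[43,13],[46,0]]
[[9,15],[15,0],[24,15],[26,0],[37,13],[40,12],[43,13],[46,0]]
[[9,15],[15,0],[24,15],[26,0],[37,13],[40,12],[43,13],[46,0]]
[[9,15],[15,0],[24,15],[26,0],[37,13],[40,12],[43,13],[46,0]]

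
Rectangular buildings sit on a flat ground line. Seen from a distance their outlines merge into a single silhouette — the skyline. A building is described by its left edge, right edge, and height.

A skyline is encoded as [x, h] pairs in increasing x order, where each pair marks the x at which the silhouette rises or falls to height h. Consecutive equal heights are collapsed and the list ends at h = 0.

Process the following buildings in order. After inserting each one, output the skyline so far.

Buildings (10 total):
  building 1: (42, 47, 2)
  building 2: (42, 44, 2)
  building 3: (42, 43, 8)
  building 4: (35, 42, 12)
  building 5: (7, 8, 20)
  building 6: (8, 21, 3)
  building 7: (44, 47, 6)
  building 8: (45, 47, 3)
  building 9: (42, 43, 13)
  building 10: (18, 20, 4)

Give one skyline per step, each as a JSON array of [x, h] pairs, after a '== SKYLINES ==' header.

== SKYLINES ==
[[42,2],[47,0]]
[[42,2],[47,0]]
[[42,8],[43,2],[47,0]]
[[35,12],[42,8],[43,2],[47,0]]
[[7,20],[8,0],[35,12],[42,8],[43,2],[47,0]]
[[7,20],[8,3],[21,0],[35,12],[42,8],[43,2],[47,0]]
[[7,20],[8,3],[21,0],[35,12],[42,8],[43,2],[44,6],[47,0]]
[[7,20],[8,3],[21,0],[35,12],[42,8],[43,2],[44,6],[47,0]]
[[7,20],[8,3],[21,0],[35,12],[42,13],[43,2],[44,6],[47,0]]
[[7,20],[8,3],[18,4],[20,3],[21,0],[35,12],[42,13],[43,2],[44,6],[47,0]]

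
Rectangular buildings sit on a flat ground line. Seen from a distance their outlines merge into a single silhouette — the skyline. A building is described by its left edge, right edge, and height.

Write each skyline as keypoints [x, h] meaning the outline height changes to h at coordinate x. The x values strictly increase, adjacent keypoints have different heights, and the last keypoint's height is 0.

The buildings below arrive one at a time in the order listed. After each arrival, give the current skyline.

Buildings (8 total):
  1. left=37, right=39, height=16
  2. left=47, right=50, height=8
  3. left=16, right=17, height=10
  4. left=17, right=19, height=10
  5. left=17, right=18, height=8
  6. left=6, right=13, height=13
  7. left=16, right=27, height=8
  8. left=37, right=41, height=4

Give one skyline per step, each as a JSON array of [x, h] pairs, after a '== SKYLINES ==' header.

== SKYLINES ==
[[37,16],[39,0]]
[[37,16],[39,0],[47,8],[50,0]]
[[16,10],[17,0],[37,16],[39,0],[47,8],[50,0]]
[[16,10],[19,0],[37,16],[39,0],[47,8],[50,0]]
[[16,10],[19,0],[37,16],[39,0],[47,8],[50,0]]
[[6,13],[13,0],[16,10],[19,0],[37,16],[39,0],[47,8],[50,0]]
[[6,13],[13,0],[16,10],[19,8],[27,0],[37,16],[39,0],[47,8],[50,0]]
[[6,13],[13,0],[16,10],[19,8],[27,0],[37,16],[39,4],[41,0],[47,8],[50,0]]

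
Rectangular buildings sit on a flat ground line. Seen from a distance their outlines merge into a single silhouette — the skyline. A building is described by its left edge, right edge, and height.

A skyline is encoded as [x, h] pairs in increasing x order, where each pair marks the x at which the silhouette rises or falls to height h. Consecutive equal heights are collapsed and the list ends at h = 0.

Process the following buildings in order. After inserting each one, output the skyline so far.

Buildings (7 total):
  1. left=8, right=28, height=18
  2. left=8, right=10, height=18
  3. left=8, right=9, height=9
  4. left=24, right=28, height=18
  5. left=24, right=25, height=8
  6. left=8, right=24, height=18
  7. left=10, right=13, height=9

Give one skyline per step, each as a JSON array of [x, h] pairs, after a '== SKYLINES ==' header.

== SKYLINES ==
[[8,18],[28,0]]
[[8,18],[28,0]]
[[8,18],[28,0]]
[[8,18],[28,0]]
[[8,18],[28,0]]
[[8,18],[28,0]]
[[8,18],[28,0]]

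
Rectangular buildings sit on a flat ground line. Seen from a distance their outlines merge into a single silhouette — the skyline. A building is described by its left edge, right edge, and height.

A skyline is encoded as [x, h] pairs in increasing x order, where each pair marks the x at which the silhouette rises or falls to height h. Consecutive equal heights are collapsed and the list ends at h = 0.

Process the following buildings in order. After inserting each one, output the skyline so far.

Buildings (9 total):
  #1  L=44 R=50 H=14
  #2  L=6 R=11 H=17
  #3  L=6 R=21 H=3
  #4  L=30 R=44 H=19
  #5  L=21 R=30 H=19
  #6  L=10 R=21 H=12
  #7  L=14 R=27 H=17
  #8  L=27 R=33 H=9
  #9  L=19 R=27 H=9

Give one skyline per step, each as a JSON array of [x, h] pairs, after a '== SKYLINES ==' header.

== SKYLINES ==
[[44,14],[50,0]]
[[6,17],[11,0],[44,14],[50,0]]
[[6,17],[11,3],[21,0],[44,14],[50,0]]
[[6,17],[11,3],[21,0],[30,19],[44,14],[50,0]]
[[6,17],[11,3],[21,19],[44,14],[50,0]]
[[6,17],[11,12],[21,19],[44,14],[50,0]]
[[6,17],[11,12],[14,17],[21,19],[44,14],[50,0]]
[[6,17],[11,12],[14,17],[21,19],[44,14],[50,0]]
[[6,17],[11,12],[14,17],[21,19],[44,14],[50,0]]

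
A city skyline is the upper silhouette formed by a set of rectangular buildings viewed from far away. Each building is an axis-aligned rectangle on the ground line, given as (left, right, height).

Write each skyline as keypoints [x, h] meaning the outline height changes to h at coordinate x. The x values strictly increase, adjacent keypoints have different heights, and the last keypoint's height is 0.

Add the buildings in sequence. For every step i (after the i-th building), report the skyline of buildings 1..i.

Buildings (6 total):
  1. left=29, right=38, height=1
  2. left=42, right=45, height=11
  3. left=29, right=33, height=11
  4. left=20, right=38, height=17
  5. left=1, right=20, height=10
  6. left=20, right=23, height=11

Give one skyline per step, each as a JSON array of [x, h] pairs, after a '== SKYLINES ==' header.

== SKYLINES ==
[[29,1],[38,0]]
[[29,1],[38,0],[42,11],[45,0]]
[[29,11],[33,1],[38,0],[42,11],[45,0]]
[[20,17],[38,0],[42,11],[45,0]]
[[1,10],[20,17],[38,0],[42,11],[45,0]]
[[1,10],[20,17],[38,0],[42,11],[45,0]]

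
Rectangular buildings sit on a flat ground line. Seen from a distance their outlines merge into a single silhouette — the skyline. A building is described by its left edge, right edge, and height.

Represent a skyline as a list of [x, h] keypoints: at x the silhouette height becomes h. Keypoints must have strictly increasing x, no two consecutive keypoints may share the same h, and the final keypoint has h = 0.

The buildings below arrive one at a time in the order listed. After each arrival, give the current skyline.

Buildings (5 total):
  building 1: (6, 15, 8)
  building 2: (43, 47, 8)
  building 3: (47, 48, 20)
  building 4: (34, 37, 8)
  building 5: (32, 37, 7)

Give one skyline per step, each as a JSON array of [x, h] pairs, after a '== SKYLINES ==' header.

== SKYLINES ==
[[6,8],[15,0]]
[[6,8],[15,0],[43,8],[47,0]]
[[6,8],[15,0],[43,8],[47,20],[48,0]]
[[6,8],[15,0],[34,8],[37,0],[43,8],[47,20],[48,0]]
[[6,8],[15,0],[32,7],[34,8],[37,0],[43,8],[47,20],[48,0]]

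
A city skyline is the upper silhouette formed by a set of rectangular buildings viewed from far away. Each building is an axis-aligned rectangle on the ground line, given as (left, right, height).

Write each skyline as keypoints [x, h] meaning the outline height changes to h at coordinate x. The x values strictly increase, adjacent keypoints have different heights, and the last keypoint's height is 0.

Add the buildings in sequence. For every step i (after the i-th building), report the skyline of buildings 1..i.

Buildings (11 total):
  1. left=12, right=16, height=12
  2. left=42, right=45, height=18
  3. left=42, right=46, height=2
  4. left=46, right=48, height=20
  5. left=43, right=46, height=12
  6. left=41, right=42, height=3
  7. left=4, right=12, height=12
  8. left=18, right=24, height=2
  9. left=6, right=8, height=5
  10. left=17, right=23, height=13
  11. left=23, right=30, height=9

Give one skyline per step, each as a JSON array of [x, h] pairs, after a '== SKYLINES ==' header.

== SKYLINES ==
[[12,12],[16,0]]
[[12,12],[16,0],[42,18],[45,0]]
[[12,12],[16,0],[42,18],[45,2],[46,0]]
[[12,12],[16,0],[42,18],[45,2],[46,20],[48,0]]
[[12,12],[16,0],[42,18],[45,12],[46,20],[48,0]]
[[12,12],[16,0],[41,3],[42,18],[45,12],[46,20],[48,0]]
[[4,12],[16,0],[41,3],[42,18],[45,12],[46,20],[48,0]]
[[4,12],[16,0],[18,2],[24,0],[41,3],[42,18],[45,12],[46,20],[48,0]]
[[4,12],[16,0],[18,2],[24,0],[41,3],[42,18],[45,12],[46,20],[48,0]]
[[4,12],[16,0],[17,13],[23,2],[24,0],[41,3],[42,18],[45,12],[46,20],[48,0]]
[[4,12],[16,0],[17,13],[23,9],[30,0],[41,3],[42,18],[45,12],[46,20],[48,0]]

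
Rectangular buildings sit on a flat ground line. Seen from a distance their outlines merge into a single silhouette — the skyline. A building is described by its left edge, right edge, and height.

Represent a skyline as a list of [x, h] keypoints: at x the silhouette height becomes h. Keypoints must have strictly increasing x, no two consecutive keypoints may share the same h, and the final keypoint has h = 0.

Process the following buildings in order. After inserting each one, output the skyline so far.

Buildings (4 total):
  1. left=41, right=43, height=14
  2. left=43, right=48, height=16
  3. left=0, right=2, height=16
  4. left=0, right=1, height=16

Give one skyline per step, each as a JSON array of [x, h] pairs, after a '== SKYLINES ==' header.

== SKYLINES ==
[[41,14],[43,0]]
[[41,14],[43,16],[48,0]]
[[0,16],[2,0],[41,14],[43,16],[48,0]]
[[0,16],[2,0],[41,14],[43,16],[48,0]]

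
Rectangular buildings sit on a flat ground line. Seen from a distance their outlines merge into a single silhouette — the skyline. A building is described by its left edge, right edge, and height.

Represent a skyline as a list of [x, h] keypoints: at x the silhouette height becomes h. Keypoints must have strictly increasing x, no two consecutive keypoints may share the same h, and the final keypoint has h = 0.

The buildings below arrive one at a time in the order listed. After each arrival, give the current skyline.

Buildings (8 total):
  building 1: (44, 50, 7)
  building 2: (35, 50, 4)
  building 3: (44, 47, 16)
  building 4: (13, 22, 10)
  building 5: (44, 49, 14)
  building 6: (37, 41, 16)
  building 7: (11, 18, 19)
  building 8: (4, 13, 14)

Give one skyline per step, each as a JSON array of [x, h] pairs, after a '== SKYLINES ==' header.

== SKYLINES ==
[[44,7],[50,0]]
[[35,4],[44,7],[50,0]]
[[35,4],[44,16],[47,7],[50,0]]
[[13,10],[22,0],[35,4],[44,16],[47,7],[50,0]]
[[13,10],[22,0],[35,4],[44,16],[47,14],[49,7],[50,0]]
[[13,10],[22,0],[35,4],[37,16],[41,4],[44,16],[47,14],[49,7],[50,0]]
[[11,19],[18,10],[22,0],[35,4],[37,16],[41,4],[44,16],[47,14],[49,7],[50,0]]
[[4,14],[11,19],[18,10],[22,0],[35,4],[37,16],[41,4],[44,16],[47,14],[49,7],[50,0]]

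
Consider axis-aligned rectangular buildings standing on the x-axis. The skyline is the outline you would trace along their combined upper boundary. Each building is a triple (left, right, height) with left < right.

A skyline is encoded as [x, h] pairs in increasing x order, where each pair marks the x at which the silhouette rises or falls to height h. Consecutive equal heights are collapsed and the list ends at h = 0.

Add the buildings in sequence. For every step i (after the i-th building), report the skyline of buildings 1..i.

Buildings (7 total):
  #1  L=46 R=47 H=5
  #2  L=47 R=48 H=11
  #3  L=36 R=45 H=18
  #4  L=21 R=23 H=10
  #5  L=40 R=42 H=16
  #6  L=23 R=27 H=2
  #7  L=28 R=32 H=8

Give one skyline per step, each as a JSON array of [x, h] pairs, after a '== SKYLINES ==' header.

== SKYLINES ==
[[46,5],[47,0]]
[[46,5],[47,11],[48,0]]
[[36,18],[45,0],[46,5],[47,11],[48,0]]
[[21,10],[23,0],[36,18],[45,0],[46,5],[47,11],[48,0]]
[[21,10],[23,0],[36,18],[45,0],[46,5],[47,11],[48,0]]
[[21,10],[23,2],[27,0],[36,18],[45,0],[46,5],[47,11],[48,0]]
[[21,10],[23,2],[27,0],[28,8],[32,0],[36,18],[45,0],[46,5],[47,11],[48,0]]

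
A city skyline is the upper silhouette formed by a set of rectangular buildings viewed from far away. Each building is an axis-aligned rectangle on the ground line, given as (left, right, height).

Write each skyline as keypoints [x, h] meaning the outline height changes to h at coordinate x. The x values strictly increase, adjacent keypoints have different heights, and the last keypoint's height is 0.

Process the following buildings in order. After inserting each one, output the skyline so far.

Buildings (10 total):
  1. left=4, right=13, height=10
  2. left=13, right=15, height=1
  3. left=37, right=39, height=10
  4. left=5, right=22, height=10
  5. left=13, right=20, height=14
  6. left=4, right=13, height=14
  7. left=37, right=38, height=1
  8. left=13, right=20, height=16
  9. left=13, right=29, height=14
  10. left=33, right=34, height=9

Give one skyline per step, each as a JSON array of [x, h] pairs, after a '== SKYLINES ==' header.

== SKYLINES ==
[[4,10],[13,0]]
[[4,10],[13,1],[15,0]]
[[4,10],[13,1],[15,0],[37,10],[39,0]]
[[4,10],[22,0],[37,10],[39,0]]
[[4,10],[13,14],[20,10],[22,0],[37,10],[39,0]]
[[4,14],[20,10],[22,0],[37,10],[39,0]]
[[4,14],[20,10],[22,0],[37,10],[39,0]]
[[4,14],[13,16],[20,10],[22,0],[37,10],[39,0]]
[[4,14],[13,16],[20,14],[29,0],[37,10],[39,0]]
[[4,14],[13,16],[20,14],[29,0],[33,9],[34,0],[37,10],[39,0]]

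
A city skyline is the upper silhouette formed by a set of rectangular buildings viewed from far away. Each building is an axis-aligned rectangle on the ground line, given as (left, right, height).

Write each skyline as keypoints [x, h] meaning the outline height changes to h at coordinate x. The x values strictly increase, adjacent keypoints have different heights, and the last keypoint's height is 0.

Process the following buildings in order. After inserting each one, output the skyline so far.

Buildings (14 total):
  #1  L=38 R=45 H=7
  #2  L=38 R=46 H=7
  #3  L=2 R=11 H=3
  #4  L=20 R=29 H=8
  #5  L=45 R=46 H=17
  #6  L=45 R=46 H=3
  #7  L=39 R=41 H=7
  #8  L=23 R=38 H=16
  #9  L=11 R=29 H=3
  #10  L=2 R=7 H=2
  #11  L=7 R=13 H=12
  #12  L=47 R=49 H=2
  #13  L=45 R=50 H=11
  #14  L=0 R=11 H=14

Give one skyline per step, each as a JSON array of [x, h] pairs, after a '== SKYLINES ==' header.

== SKYLINES ==
[[38,7],[45,0]]
[[38,7],[46,0]]
[[2,3],[11,0],[38,7],[46,0]]
[[2,3],[11,0],[20,8],[29,0],[38,7],[46,0]]
[[2,3],[11,0],[20,8],[29,0],[38,7],[45,17],[46,0]]
[[2,3],[11,0],[20,8],[29,0],[38,7],[45,17],[46,0]]
[[2,3],[11,0],[20,8],[29,0],[38,7],[45,17],[46,0]]
[[2,3],[11,0],[20,8],[23,16],[38,7],[45,17],[46,0]]
[[2,3],[20,8],[23,16],[38,7],[45,17],[46,0]]
[[2,3],[20,8],[23,16],[38,7],[45,17],[46,0]]
[[2,3],[7,12],[13,3],[20,8],[23,16],[38,7],[45,17],[46,0]]
[[2,3],[7,12],[13,3],[20,8],[23,16],[38,7],[45,17],[46,0],[47,2],[49,0]]
[[2,3],[7,12],[13,3],[20,8],[23,16],[38,7],[45,17],[46,11],[50,0]]
[[0,14],[11,12],[13,3],[20,8],[23,16],[38,7],[45,17],[46,11],[50,0]]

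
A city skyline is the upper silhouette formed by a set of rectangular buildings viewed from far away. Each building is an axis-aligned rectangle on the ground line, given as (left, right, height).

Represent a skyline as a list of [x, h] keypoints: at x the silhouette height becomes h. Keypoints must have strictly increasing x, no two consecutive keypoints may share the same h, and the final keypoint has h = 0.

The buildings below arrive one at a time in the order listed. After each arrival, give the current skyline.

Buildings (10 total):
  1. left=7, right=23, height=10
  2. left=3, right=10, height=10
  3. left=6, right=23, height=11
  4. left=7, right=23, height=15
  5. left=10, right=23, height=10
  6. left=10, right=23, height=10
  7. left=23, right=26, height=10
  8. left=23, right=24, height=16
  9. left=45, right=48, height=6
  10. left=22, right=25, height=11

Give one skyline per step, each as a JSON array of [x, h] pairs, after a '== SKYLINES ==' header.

== SKYLINES ==
[[7,10],[23,0]]
[[3,10],[23,0]]
[[3,10],[6,11],[23,0]]
[[3,10],[6,11],[7,15],[23,0]]
[[3,10],[6,11],[7,15],[23,0]]
[[3,10],[6,11],[7,15],[23,0]]
[[3,10],[6,11],[7,15],[23,10],[26,0]]
[[3,10],[6,11],[7,15],[23,16],[24,10],[26,0]]
[[3,10],[6,11],[7,15],[23,16],[24,10],[26,0],[45,6],[48,0]]
[[3,10],[6,11],[7,15],[23,16],[24,11],[25,10],[26,0],[45,6],[48,0]]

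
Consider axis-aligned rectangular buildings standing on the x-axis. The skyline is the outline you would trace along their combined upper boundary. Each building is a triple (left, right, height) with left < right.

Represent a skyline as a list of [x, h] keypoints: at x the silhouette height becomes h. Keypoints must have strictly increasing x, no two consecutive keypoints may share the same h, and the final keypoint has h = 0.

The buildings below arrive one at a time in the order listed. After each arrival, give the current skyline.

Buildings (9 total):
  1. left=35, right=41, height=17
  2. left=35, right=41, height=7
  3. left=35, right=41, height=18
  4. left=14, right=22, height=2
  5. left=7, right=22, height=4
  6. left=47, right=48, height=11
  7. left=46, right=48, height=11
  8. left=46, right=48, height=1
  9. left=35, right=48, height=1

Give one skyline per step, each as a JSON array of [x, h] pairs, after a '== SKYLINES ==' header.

== SKYLINES ==
[[35,17],[41,0]]
[[35,17],[41,0]]
[[35,18],[41,0]]
[[14,2],[22,0],[35,18],[41,0]]
[[7,4],[22,0],[35,18],[41,0]]
[[7,4],[22,0],[35,18],[41,0],[47,11],[48,0]]
[[7,4],[22,0],[35,18],[41,0],[46,11],[48,0]]
[[7,4],[22,0],[35,18],[41,0],[46,11],[48,0]]
[[7,4],[22,0],[35,18],[41,1],[46,11],[48,0]]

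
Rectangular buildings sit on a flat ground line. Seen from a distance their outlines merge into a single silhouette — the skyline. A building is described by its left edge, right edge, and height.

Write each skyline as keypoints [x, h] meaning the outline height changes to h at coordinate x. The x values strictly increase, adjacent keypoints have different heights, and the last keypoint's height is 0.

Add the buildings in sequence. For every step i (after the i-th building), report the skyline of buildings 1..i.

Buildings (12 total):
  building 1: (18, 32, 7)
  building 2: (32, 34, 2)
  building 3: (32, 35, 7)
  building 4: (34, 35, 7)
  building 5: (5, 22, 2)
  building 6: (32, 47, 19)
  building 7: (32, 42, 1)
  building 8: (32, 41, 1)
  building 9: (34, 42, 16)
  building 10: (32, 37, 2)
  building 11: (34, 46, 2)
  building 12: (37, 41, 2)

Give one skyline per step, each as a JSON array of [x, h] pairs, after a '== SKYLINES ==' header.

== SKYLINES ==
[[18,7],[32,0]]
[[18,7],[32,2],[34,0]]
[[18,7],[35,0]]
[[18,7],[35,0]]
[[5,2],[18,7],[35,0]]
[[5,2],[18,7],[32,19],[47,0]]
[[5,2],[18,7],[32,19],[47,0]]
[[5,2],[18,7],[32,19],[47,0]]
[[5,2],[18,7],[32,19],[47,0]]
[[5,2],[18,7],[32,19],[47,0]]
[[5,2],[18,7],[32,19],[47,0]]
[[5,2],[18,7],[32,19],[47,0]]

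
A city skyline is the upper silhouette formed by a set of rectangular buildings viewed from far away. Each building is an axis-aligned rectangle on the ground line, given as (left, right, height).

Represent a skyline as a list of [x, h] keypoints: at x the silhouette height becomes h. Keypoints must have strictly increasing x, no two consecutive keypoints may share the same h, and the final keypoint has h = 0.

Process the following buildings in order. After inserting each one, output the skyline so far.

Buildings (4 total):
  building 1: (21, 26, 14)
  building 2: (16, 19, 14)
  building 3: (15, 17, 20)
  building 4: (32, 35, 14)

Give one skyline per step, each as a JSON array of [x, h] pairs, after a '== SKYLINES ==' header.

== SKYLINES ==
[[21,14],[26,0]]
[[16,14],[19,0],[21,14],[26,0]]
[[15,20],[17,14],[19,0],[21,14],[26,0]]
[[15,20],[17,14],[19,0],[21,14],[26,0],[32,14],[35,0]]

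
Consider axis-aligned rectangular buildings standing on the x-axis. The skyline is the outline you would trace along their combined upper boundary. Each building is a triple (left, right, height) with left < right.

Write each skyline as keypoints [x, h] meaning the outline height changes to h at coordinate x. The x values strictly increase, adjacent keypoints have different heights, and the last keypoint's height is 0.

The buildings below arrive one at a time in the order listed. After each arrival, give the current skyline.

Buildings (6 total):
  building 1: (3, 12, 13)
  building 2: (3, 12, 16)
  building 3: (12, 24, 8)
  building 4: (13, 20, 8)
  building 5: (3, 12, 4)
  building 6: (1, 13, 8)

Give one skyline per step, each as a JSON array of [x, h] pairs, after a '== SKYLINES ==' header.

== SKYLINES ==
[[3,13],[12,0]]
[[3,16],[12,0]]
[[3,16],[12,8],[24,0]]
[[3,16],[12,8],[24,0]]
[[3,16],[12,8],[24,0]]
[[1,8],[3,16],[12,8],[24,0]]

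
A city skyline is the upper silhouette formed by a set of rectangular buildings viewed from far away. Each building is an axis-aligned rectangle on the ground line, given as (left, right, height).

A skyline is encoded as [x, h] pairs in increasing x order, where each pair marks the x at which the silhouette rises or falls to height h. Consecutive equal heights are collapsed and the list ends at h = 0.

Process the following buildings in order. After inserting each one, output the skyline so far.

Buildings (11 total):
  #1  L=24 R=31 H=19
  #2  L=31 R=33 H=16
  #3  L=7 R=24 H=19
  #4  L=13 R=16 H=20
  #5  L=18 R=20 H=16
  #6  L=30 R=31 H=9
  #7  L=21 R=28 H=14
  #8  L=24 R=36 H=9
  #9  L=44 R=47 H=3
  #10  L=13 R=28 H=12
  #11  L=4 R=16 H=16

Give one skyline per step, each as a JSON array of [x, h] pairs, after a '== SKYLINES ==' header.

== SKYLINES ==
[[24,19],[31,0]]
[[24,19],[31,16],[33,0]]
[[7,19],[31,16],[33,0]]
[[7,19],[13,20],[16,19],[31,16],[33,0]]
[[7,19],[13,20],[16,19],[31,16],[33,0]]
[[7,19],[13,20],[16,19],[31,16],[33,0]]
[[7,19],[13,20],[16,19],[31,16],[33,0]]
[[7,19],[13,20],[16,19],[31,16],[33,9],[36,0]]
[[7,19],[13,20],[16,19],[31,16],[33,9],[36,0],[44,3],[47,0]]
[[7,19],[13,20],[16,19],[31,16],[33,9],[36,0],[44,3],[47,0]]
[[4,16],[7,19],[13,20],[16,19],[31,16],[33,9],[36,0],[44,3],[47,0]]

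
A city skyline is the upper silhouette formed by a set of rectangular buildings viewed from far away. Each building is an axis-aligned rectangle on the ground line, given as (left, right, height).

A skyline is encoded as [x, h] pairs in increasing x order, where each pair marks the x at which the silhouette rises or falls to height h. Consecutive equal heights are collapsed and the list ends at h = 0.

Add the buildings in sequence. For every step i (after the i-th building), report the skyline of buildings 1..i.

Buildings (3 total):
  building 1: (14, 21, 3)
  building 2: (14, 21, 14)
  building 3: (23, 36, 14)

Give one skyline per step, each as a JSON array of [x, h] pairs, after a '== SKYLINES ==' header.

== SKYLINES ==
[[14,3],[21,0]]
[[14,14],[21,0]]
[[14,14],[21,0],[23,14],[36,0]]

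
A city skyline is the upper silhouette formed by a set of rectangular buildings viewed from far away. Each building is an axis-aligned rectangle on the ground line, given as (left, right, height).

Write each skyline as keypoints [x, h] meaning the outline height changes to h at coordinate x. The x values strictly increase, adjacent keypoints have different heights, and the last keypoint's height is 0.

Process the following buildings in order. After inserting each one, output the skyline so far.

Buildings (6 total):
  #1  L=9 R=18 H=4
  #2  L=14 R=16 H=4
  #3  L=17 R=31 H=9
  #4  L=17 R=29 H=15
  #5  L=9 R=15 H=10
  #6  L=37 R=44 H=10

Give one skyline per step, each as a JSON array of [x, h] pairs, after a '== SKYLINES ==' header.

== SKYLINES ==
[[9,4],[18,0]]
[[9,4],[18,0]]
[[9,4],[17,9],[31,0]]
[[9,4],[17,15],[29,9],[31,0]]
[[9,10],[15,4],[17,15],[29,9],[31,0]]
[[9,10],[15,4],[17,15],[29,9],[31,0],[37,10],[44,0]]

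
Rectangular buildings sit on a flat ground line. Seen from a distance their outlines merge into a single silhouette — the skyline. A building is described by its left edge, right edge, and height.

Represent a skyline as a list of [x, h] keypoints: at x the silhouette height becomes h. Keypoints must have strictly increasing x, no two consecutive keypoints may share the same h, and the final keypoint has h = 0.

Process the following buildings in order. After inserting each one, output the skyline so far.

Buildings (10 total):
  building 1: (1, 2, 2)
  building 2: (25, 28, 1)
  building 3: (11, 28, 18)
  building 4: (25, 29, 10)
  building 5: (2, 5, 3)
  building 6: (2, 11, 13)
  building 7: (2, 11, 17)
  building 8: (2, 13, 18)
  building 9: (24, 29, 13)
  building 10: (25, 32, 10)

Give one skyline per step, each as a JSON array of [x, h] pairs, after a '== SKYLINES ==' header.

== SKYLINES ==
[[1,2],[2,0]]
[[1,2],[2,0],[25,1],[28,0]]
[[1,2],[2,0],[11,18],[28,0]]
[[1,2],[2,0],[11,18],[28,10],[29,0]]
[[1,2],[2,3],[5,0],[11,18],[28,10],[29,0]]
[[1,2],[2,13],[11,18],[28,10],[29,0]]
[[1,2],[2,17],[11,18],[28,10],[29,0]]
[[1,2],[2,18],[28,10],[29,0]]
[[1,2],[2,18],[28,13],[29,0]]
[[1,2],[2,18],[28,13],[29,10],[32,0]]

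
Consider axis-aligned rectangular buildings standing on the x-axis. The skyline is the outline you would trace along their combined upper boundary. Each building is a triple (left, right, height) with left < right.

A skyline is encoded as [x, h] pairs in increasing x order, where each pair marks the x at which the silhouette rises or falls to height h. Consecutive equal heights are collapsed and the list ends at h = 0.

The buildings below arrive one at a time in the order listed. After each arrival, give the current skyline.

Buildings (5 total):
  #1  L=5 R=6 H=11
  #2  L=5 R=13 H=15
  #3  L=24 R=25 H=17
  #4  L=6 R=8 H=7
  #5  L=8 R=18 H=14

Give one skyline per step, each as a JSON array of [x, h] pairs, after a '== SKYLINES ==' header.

== SKYLINES ==
[[5,11],[6,0]]
[[5,15],[13,0]]
[[5,15],[13,0],[24,17],[25,0]]
[[5,15],[13,0],[24,17],[25,0]]
[[5,15],[13,14],[18,0],[24,17],[25,0]]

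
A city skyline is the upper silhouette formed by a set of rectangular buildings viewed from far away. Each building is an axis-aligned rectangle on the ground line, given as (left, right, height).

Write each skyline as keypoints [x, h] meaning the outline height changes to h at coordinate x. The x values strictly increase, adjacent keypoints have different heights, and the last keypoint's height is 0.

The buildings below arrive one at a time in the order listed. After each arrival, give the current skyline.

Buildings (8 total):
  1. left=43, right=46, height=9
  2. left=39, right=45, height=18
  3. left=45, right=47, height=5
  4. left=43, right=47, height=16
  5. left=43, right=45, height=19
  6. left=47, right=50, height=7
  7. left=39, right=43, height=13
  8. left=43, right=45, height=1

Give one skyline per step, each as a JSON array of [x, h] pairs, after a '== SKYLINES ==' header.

== SKYLINES ==
[[43,9],[46,0]]
[[39,18],[45,9],[46,0]]
[[39,18],[45,9],[46,5],[47,0]]
[[39,18],[45,16],[47,0]]
[[39,18],[43,19],[45,16],[47,0]]
[[39,18],[43,19],[45,16],[47,7],[50,0]]
[[39,18],[43,19],[45,16],[47,7],[50,0]]
[[39,18],[43,19],[45,16],[47,7],[50,0]]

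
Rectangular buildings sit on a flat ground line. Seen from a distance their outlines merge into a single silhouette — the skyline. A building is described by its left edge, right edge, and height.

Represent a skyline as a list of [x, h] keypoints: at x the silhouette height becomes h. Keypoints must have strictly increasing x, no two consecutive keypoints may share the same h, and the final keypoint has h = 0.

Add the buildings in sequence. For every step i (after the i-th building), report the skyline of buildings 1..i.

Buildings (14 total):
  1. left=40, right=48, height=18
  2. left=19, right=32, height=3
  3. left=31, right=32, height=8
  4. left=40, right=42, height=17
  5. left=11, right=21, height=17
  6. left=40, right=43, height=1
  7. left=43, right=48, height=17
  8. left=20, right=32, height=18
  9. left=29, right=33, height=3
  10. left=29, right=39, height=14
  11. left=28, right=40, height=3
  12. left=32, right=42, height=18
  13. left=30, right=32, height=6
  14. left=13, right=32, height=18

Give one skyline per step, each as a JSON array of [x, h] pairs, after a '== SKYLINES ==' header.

== SKYLINES ==
[[40,18],[48,0]]
[[19,3],[32,0],[40,18],[48,0]]
[[19,3],[31,8],[32,0],[40,18],[48,0]]
[[19,3],[31,8],[32,0],[40,18],[48,0]]
[[11,17],[21,3],[31,8],[32,0],[40,18],[48,0]]
[[11,17],[21,3],[31,8],[32,0],[40,18],[48,0]]
[[11,17],[21,3],[31,8],[32,0],[40,18],[48,0]]
[[11,17],[20,18],[32,0],[40,18],[48,0]]
[[11,17],[20,18],[32,3],[33,0],[40,18],[48,0]]
[[11,17],[20,18],[32,14],[39,0],[40,18],[48,0]]
[[11,17],[20,18],[32,14],[39,3],[40,18],[48,0]]
[[11,17],[20,18],[48,0]]
[[11,17],[20,18],[48,0]]
[[11,17],[13,18],[48,0]]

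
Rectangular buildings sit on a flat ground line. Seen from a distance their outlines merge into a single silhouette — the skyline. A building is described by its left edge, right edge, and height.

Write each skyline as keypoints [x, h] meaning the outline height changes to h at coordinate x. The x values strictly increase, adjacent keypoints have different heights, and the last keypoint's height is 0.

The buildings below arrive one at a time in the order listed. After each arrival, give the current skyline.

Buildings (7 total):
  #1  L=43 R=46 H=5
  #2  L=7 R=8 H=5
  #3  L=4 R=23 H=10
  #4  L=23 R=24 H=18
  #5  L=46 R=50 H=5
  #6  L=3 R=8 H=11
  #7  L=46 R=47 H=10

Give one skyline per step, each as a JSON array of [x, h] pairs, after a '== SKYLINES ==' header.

== SKYLINES ==
[[43,5],[46,0]]
[[7,5],[8,0],[43,5],[46,0]]
[[4,10],[23,0],[43,5],[46,0]]
[[4,10],[23,18],[24,0],[43,5],[46,0]]
[[4,10],[23,18],[24,0],[43,5],[50,0]]
[[3,11],[8,10],[23,18],[24,0],[43,5],[50,0]]
[[3,11],[8,10],[23,18],[24,0],[43,5],[46,10],[47,5],[50,0]]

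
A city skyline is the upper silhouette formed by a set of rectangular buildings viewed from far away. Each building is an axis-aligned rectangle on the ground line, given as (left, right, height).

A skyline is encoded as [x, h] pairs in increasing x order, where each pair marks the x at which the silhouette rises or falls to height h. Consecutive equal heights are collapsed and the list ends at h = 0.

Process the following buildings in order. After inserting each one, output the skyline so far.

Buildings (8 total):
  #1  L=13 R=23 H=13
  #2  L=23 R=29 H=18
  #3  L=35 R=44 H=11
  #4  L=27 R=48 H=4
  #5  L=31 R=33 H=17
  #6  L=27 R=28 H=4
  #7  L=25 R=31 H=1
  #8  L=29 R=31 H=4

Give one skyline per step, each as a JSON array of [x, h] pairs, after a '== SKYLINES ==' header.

== SKYLINES ==
[[13,13],[23,0]]
[[13,13],[23,18],[29,0]]
[[13,13],[23,18],[29,0],[35,11],[44,0]]
[[13,13],[23,18],[29,4],[35,11],[44,4],[48,0]]
[[13,13],[23,18],[29,4],[31,17],[33,4],[35,11],[44,4],[48,0]]
[[13,13],[23,18],[29,4],[31,17],[33,4],[35,11],[44,4],[48,0]]
[[13,13],[23,18],[29,4],[31,17],[33,4],[35,11],[44,4],[48,0]]
[[13,13],[23,18],[29,4],[31,17],[33,4],[35,11],[44,4],[48,0]]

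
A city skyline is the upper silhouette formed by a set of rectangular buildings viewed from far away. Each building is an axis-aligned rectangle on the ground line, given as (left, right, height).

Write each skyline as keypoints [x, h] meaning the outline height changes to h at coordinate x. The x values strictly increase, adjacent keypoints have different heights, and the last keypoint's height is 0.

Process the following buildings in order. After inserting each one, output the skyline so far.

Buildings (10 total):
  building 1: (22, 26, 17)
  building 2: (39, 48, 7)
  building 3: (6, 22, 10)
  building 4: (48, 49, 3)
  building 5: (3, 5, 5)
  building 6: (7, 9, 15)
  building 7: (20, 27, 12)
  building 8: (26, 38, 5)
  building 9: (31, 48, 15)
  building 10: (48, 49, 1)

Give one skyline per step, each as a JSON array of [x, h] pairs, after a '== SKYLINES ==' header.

== SKYLINES ==
[[22,17],[26,0]]
[[22,17],[26,0],[39,7],[48,0]]
[[6,10],[22,17],[26,0],[39,7],[48,0]]
[[6,10],[22,17],[26,0],[39,7],[48,3],[49,0]]
[[3,5],[5,0],[6,10],[22,17],[26,0],[39,7],[48,3],[49,0]]
[[3,5],[5,0],[6,10],[7,15],[9,10],[22,17],[26,0],[39,7],[48,3],[49,0]]
[[3,5],[5,0],[6,10],[7,15],[9,10],[20,12],[22,17],[26,12],[27,0],[39,7],[48,3],[49,0]]
[[3,5],[5,0],[6,10],[7,15],[9,10],[20,12],[22,17],[26,12],[27,5],[38,0],[39,7],[48,3],[49,0]]
[[3,5],[5,0],[6,10],[7,15],[9,10],[20,12],[22,17],[26,12],[27,5],[31,15],[48,3],[49,0]]
[[3,5],[5,0],[6,10],[7,15],[9,10],[20,12],[22,17],[26,12],[27,5],[31,15],[48,3],[49,0]]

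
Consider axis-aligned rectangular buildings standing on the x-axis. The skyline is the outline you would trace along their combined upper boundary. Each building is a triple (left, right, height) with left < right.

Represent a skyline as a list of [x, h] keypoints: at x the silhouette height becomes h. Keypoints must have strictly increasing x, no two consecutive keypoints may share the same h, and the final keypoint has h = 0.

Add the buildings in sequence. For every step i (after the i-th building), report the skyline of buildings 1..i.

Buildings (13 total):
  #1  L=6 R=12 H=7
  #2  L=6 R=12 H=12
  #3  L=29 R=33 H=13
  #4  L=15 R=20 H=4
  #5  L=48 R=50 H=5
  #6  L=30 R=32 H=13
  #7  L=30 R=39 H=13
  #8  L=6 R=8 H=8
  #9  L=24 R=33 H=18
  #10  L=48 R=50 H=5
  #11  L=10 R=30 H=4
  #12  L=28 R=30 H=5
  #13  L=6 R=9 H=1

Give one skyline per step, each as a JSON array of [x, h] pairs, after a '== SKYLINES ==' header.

== SKYLINES ==
[[6,7],[12,0]]
[[6,12],[12,0]]
[[6,12],[12,0],[29,13],[33,0]]
[[6,12],[12,0],[15,4],[20,0],[29,13],[33,0]]
[[6,12],[12,0],[15,4],[20,0],[29,13],[33,0],[48,5],[50,0]]
[[6,12],[12,0],[15,4],[20,0],[29,13],[33,0],[48,5],[50,0]]
[[6,12],[12,0],[15,4],[20,0],[29,13],[39,0],[48,5],[50,0]]
[[6,12],[12,0],[15,4],[20,0],[29,13],[39,0],[48,5],[50,0]]
[[6,12],[12,0],[15,4],[20,0],[24,18],[33,13],[39,0],[48,5],[50,0]]
[[6,12],[12,0],[15,4],[20,0],[24,18],[33,13],[39,0],[48,5],[50,0]]
[[6,12],[12,4],[24,18],[33,13],[39,0],[48,5],[50,0]]
[[6,12],[12,4],[24,18],[33,13],[39,0],[48,5],[50,0]]
[[6,12],[12,4],[24,18],[33,13],[39,0],[48,5],[50,0]]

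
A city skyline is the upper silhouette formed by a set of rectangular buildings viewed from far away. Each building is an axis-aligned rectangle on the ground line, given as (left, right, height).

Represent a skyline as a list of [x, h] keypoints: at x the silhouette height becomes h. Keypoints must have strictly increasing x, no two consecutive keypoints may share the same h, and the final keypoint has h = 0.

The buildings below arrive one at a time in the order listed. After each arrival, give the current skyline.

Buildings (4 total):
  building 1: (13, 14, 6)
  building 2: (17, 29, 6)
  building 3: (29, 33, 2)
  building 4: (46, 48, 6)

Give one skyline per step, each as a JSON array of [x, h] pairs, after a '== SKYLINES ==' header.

== SKYLINES ==
[[13,6],[14,0]]
[[13,6],[14,0],[17,6],[29,0]]
[[13,6],[14,0],[17,6],[29,2],[33,0]]
[[13,6],[14,0],[17,6],[29,2],[33,0],[46,6],[48,0]]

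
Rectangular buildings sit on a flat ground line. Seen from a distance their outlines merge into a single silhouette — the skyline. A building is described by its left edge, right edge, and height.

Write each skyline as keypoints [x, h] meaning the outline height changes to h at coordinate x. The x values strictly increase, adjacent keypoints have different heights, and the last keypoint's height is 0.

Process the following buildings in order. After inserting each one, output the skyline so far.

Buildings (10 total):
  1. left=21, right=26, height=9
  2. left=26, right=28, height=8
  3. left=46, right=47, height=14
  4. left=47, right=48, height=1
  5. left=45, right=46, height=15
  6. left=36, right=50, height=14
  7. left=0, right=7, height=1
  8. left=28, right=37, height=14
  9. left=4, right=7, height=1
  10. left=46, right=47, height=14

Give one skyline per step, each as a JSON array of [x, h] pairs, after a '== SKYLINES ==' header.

== SKYLINES ==
[[21,9],[26,0]]
[[21,9],[26,8],[28,0]]
[[21,9],[26,8],[28,0],[46,14],[47,0]]
[[21,9],[26,8],[28,0],[46,14],[47,1],[48,0]]
[[21,9],[26,8],[28,0],[45,15],[46,14],[47,1],[48,0]]
[[21,9],[26,8],[28,0],[36,14],[45,15],[46,14],[50,0]]
[[0,1],[7,0],[21,9],[26,8],[28,0],[36,14],[45,15],[46,14],[50,0]]
[[0,1],[7,0],[21,9],[26,8],[28,14],[45,15],[46,14],[50,0]]
[[0,1],[7,0],[21,9],[26,8],[28,14],[45,15],[46,14],[50,0]]
[[0,1],[7,0],[21,9],[26,8],[28,14],[45,15],[46,14],[50,0]]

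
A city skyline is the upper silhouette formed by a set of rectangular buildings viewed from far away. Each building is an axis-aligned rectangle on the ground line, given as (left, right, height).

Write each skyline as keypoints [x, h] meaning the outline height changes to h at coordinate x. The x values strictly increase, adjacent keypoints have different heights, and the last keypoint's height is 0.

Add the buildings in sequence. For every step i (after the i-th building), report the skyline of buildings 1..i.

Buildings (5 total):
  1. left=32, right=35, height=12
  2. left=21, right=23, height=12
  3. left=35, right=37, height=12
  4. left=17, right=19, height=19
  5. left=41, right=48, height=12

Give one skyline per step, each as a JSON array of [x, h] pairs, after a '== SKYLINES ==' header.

== SKYLINES ==
[[32,12],[35,0]]
[[21,12],[23,0],[32,12],[35,0]]
[[21,12],[23,0],[32,12],[37,0]]
[[17,19],[19,0],[21,12],[23,0],[32,12],[37,0]]
[[17,19],[19,0],[21,12],[23,0],[32,12],[37,0],[41,12],[48,0]]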